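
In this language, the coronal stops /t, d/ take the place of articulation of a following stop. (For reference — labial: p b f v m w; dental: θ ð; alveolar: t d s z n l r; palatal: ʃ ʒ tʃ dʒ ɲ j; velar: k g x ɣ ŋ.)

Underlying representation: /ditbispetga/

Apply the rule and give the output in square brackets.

[dipbispekga]

/t/ before /b/ (labial) → [p]
/t/ before /g/ (velar) → [k]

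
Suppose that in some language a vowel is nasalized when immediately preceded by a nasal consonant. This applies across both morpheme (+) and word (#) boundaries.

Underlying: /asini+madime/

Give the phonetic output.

[asinĩ+mãdimẽ]

/i/ after nasal /n/ → [ĩ]
/a/ after nasal /m/ → [ã]
/e/ after nasal /m/ → [ẽ]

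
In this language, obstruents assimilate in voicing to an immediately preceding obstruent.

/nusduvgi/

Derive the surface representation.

[nustuvgi]

/d/ after /s/ (voiceless) → [t]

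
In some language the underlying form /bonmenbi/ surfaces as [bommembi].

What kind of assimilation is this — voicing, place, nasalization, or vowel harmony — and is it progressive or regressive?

/n/→[m] /n/→[m].
Each target copies a feature from the following segment, so the direction is regressive.

place assimilation, regressive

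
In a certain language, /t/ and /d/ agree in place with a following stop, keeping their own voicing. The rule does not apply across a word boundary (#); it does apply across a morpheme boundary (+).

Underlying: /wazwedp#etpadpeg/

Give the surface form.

[wazwebp#eppabpeg]

/d/ before /p/ (labial) → [b]
/t/ before /p/ (labial) → [p]
/d/ before /p/ (labial) → [b]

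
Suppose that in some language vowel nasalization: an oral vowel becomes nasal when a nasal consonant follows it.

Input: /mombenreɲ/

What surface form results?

/o/ before nasal /m/ → [õ]
/e/ before nasal /n/ → [ẽ]
/e/ before nasal /ɲ/ → [ẽ]

[mõmbẽnrẽɲ]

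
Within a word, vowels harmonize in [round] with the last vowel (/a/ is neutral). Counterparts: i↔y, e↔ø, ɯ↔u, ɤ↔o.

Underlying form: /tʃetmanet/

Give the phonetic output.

[tʃetmanet]

no segment meets the rule's conditions; no change.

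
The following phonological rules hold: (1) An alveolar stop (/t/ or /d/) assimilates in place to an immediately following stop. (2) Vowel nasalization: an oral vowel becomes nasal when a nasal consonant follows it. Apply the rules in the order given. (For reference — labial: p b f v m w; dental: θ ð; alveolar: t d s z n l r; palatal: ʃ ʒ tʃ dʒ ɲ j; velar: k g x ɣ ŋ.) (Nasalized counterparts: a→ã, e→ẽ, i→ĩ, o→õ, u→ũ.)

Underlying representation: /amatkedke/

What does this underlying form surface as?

[ãmakkegke]

Rule 1: /t/ before /k/ (velar) → [k]
Rule 1: /d/ before /k/ (velar) → [g]
After rule 1: amakkegke
Rule 2: /a/ before nasal /m/ → [ã]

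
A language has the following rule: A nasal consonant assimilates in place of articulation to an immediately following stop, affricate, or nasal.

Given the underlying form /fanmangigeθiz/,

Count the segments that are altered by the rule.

/n/ before /m/ (labial) → [m]
/n/ before /g/ (velar) → [ŋ]
2 segments change.

2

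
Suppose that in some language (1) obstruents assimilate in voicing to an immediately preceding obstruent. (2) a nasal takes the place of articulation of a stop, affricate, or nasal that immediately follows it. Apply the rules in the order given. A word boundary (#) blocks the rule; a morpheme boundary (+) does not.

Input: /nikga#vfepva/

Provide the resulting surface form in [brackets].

[nikka#vvepfa]

Rule 1: /g/ after /k/ (voiceless) → [k]
Rule 1: /f/ after /v/ (voiced) → [v]
Rule 1: /v/ after /p/ (voiceless) → [f]
After rule 1: nikka#vvepfa
Rule 2: no segment meets the rule's conditions; no change.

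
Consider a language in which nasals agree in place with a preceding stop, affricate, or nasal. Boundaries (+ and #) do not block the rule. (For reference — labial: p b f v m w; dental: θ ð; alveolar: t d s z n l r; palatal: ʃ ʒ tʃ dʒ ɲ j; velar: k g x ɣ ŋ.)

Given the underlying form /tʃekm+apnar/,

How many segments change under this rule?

2

/m/ after /k/ (velar) → [ŋ]
/n/ after /p/ (labial) → [m]
2 segments change.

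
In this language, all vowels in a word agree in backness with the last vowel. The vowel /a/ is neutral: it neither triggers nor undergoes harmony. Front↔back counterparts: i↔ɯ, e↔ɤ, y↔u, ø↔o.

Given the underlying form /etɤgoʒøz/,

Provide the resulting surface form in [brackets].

[etegøʒøz]

/ɤ/ harmonizes with /ø/ ([-back]) → [e]
/o/ harmonizes with /ø/ ([-back]) → [ø]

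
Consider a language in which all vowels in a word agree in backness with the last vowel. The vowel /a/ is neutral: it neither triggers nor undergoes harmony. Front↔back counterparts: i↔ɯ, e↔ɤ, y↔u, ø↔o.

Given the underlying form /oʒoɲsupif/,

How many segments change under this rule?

3

/o/ harmonizes with /i/ ([-back]) → [ø]
/o/ harmonizes with /i/ ([-back]) → [ø]
/u/ harmonizes with /i/ ([-back]) → [y]
3 segments change.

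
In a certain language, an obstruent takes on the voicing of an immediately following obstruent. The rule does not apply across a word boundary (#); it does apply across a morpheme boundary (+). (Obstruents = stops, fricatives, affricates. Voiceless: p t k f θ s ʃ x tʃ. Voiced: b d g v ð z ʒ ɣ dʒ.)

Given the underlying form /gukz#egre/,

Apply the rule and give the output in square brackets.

[gugz#egre]

/k/ before /z/ (voiced) → [g]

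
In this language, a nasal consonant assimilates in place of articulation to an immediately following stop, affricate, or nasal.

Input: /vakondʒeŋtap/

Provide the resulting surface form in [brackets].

/n/ before /dʒ/ (palatal) → [ɲ]
/ŋ/ before /t/ (alveolar) → [n]

[vakoɲdʒentap]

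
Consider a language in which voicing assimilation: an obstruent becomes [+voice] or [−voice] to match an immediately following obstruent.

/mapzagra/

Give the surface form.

[mabzagra]

/p/ before /z/ (voiced) → [b]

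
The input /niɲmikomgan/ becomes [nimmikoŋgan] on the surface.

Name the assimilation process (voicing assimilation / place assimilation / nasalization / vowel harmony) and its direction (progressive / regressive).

place assimilation, regressive

/ɲ/→[m] /m/→[ŋ].
Each target copies a feature from the following segment, so the direction is regressive.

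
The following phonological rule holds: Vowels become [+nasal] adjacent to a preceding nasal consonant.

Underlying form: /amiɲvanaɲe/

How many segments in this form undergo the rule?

/i/ after nasal /m/ → [ĩ]
/a/ after nasal /n/ → [ã]
/e/ after nasal /ɲ/ → [ẽ]
3 segments change.

3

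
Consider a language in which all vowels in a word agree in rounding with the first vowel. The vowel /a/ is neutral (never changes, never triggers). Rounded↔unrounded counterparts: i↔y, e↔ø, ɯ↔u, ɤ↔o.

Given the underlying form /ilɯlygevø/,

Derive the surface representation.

/y/ harmonizes with /i/ ([-round]) → [i]
/ø/ harmonizes with /i/ ([-round]) → [e]

[ilɯligeve]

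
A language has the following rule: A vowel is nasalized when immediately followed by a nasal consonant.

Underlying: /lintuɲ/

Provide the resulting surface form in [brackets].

/i/ before nasal /n/ → [ĩ]
/u/ before nasal /ɲ/ → [ũ]

[lĩntũɲ]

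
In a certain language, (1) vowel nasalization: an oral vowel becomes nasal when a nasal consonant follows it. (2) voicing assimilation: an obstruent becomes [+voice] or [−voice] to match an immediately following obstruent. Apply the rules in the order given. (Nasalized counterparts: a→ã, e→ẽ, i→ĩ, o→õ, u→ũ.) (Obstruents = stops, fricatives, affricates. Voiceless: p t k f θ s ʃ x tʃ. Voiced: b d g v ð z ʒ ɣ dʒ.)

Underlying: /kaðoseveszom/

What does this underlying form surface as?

Rule 1: /o/ before nasal /m/ → [õ]
After rule 1: kaðoseveszõm
Rule 2: /s/ before /z/ (voiced) → [z]

[kaðosevezzõm]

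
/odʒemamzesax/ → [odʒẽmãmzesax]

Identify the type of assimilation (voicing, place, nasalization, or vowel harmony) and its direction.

/e/→[ẽ] /a/→[ã].
Each target copies a feature from the following segment, so the direction is regressive.

nasalization, regressive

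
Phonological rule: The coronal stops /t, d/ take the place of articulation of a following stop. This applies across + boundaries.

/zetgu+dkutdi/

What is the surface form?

[zekgu+gkutdi]

/t/ before /g/ (velar) → [k]
/d/ before /k/ (velar) → [g]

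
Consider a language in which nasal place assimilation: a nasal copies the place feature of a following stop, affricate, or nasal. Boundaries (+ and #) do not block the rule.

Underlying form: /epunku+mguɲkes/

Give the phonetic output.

[epuŋku+ŋguŋkes]

/n/ before /k/ (velar) → [ŋ]
/m/ before /g/ (velar) → [ŋ]
/ɲ/ before /k/ (velar) → [ŋ]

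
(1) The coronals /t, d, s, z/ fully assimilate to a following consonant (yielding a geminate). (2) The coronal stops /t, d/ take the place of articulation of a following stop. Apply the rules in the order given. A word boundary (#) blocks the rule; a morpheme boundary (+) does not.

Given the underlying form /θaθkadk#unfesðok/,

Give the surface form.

[θaθkakk#unfeððok]

Rule 1: /d/ before /k/ → [k] (total assimilation)
Rule 1: /s/ before /ð/ → [ð] (total assimilation)
After rule 1: θaθkakk#unfeððok
Rule 2: no segment meets the rule's conditions; no change.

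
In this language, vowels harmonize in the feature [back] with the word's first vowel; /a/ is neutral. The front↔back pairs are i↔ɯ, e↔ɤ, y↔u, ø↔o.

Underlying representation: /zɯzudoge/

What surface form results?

[zɯzudogɤ]

/e/ harmonizes with /ɯ/ ([+back]) → [ɤ]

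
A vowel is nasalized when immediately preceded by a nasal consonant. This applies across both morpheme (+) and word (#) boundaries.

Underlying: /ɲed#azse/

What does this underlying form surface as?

/e/ after nasal /ɲ/ → [ẽ]

[ɲẽd#azse]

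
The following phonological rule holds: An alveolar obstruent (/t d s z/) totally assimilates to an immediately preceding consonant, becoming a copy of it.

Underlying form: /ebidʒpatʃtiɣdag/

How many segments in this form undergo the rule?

2

/t/ after /tʃ/ → [tʃ] (total assimilation)
/d/ after /ɣ/ → [ɣ] (total assimilation)
2 segments change.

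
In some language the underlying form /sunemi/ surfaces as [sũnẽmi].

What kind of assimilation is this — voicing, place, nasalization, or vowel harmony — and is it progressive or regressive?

nasalization, regressive

/u/→[ũ] /e/→[ẽ].
Each target copies a feature from the following segment, so the direction is regressive.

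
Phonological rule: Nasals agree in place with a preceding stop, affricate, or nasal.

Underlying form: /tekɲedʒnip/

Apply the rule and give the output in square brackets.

/ɲ/ after /k/ (velar) → [ŋ]
/n/ after /dʒ/ (palatal) → [ɲ]

[tekŋedʒɲip]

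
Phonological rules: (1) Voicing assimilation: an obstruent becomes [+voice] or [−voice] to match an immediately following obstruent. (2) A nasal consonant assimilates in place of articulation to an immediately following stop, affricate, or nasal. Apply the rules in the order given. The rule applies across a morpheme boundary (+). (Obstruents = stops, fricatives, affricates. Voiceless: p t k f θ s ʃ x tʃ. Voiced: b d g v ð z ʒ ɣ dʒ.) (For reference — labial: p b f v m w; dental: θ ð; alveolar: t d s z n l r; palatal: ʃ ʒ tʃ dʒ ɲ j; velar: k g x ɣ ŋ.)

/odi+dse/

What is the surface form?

[odi+tse]

Rule 1: /d/ before /s/ (voiceless) → [t]
After rule 1: odi+tse
Rule 2: no segment meets the rule's conditions; no change.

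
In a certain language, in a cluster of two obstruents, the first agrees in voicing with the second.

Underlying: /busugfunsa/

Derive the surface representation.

/g/ before /f/ (voiceless) → [k]

[busukfunsa]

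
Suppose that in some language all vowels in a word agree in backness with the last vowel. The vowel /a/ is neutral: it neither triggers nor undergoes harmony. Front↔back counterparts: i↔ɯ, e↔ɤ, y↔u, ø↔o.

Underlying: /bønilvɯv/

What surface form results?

[bonɯlvɯv]

/ø/ harmonizes with /ɯ/ ([+back]) → [o]
/i/ harmonizes with /ɯ/ ([+back]) → [ɯ]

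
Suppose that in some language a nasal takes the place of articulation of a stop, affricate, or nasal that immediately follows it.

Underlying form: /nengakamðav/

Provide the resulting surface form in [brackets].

/n/ before /g/ (velar) → [ŋ]

[neŋgakamðav]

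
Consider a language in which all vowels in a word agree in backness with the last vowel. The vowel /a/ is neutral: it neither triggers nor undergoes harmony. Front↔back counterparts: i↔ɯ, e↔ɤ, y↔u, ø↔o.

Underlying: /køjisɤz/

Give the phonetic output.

[kojɯsɤz]

/ø/ harmonizes with /ɤ/ ([+back]) → [o]
/i/ harmonizes with /ɤ/ ([+back]) → [ɯ]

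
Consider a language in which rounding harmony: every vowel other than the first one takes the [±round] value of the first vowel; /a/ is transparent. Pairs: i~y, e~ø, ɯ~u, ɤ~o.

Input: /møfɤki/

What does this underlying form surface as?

[møfoky]

/ɤ/ harmonizes with /ø/ ([+round]) → [o]
/i/ harmonizes with /ø/ ([+round]) → [y]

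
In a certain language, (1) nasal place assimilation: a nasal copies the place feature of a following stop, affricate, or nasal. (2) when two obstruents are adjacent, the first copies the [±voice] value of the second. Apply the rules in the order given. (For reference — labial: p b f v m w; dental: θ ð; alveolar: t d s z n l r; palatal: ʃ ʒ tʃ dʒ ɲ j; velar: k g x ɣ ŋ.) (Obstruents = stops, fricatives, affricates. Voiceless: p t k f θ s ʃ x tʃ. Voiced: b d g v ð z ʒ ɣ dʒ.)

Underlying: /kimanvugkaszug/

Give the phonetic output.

[kimanvukkazzug]

Rule 1: no segment meets the rule's conditions; no change.
After rule 1: kimanvugkaszug
Rule 2: /g/ before /k/ (voiceless) → [k]
Rule 2: /s/ before /z/ (voiced) → [z]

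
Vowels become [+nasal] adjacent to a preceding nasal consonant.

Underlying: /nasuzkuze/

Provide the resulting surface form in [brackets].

/a/ after nasal /n/ → [ã]

[nãsuzkuze]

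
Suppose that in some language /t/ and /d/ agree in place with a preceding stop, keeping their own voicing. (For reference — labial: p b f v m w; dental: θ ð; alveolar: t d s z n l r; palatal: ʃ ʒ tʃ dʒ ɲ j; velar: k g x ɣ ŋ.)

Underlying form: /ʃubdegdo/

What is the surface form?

[ʃubbeggo]

/d/ after /b/ (labial) → [b]
/d/ after /g/ (velar) → [g]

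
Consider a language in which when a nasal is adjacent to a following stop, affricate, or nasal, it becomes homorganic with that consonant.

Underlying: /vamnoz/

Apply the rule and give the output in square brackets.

[vannoz]

/m/ before /n/ (alveolar) → [n]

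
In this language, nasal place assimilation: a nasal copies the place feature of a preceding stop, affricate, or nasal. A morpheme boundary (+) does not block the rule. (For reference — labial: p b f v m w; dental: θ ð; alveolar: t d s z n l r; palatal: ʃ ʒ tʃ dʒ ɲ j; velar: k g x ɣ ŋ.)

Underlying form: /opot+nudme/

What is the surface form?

/m/ after /d/ (alveolar) → [n]

[opot+nudne]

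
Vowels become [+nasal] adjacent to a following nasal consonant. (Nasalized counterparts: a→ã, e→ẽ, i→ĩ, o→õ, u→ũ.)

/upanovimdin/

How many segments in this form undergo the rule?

3

/a/ before nasal /n/ → [ã]
/i/ before nasal /m/ → [ĩ]
/i/ before nasal /n/ → [ĩ]
3 segments change.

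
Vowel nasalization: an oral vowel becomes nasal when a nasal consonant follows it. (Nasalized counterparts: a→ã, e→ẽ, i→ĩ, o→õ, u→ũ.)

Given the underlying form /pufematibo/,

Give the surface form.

/e/ before nasal /m/ → [ẽ]

[pufẽmatibo]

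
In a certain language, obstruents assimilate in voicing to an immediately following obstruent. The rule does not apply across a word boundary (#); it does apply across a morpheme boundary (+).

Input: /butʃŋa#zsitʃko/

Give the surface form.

[butʃŋa#ssitʃko]

/z/ before /s/ (voiceless) → [s]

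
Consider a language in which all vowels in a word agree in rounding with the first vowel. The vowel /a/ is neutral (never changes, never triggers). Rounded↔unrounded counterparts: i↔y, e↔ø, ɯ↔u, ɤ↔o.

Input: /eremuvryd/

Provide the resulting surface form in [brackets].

/u/ harmonizes with /e/ ([-round]) → [ɯ]
/y/ harmonizes with /e/ ([-round]) → [i]

[eremɯvrid]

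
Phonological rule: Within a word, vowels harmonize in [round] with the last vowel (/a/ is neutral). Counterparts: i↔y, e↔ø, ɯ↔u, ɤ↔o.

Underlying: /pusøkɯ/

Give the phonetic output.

[pɯsekɯ]

/u/ harmonizes with /ɯ/ ([-round]) → [ɯ]
/ø/ harmonizes with /ɯ/ ([-round]) → [e]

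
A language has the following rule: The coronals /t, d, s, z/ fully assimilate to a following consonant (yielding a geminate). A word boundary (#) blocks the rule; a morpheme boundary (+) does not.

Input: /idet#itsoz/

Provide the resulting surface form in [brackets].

/t/ before /s/ → [s] (total assimilation)

[idet#issoz]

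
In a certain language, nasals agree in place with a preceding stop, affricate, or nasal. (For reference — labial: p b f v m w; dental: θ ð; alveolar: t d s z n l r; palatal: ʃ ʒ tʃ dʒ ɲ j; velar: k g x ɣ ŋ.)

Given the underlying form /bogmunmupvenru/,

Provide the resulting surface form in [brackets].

/m/ after /g/ (velar) → [ŋ]
/m/ after /n/ (alveolar) → [n]

[bogŋunnupvenru]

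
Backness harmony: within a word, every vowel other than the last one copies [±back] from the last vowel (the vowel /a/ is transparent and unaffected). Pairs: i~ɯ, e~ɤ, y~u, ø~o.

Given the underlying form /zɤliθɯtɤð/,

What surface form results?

[zɤlɯθɯtɤð]

/i/ harmonizes with /ɤ/ ([+back]) → [ɯ]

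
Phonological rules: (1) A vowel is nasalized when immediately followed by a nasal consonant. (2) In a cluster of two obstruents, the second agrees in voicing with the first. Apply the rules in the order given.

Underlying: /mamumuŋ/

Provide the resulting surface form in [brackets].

[mãmũmũŋ]

Rule 1: /a/ before nasal /m/ → [ã]
Rule 1: /u/ before nasal /m/ → [ũ]
Rule 1: /u/ before nasal /ŋ/ → [ũ]
After rule 1: mãmũmũŋ
Rule 2: no segment meets the rule's conditions; no change.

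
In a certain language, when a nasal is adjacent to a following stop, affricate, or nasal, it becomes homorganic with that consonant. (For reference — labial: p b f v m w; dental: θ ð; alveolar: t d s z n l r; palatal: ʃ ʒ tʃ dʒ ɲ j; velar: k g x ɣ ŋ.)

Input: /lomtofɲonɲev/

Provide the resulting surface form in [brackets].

/m/ before /t/ (alveolar) → [n]
/n/ before /ɲ/ (palatal) → [ɲ]

[lontofɲoɲɲev]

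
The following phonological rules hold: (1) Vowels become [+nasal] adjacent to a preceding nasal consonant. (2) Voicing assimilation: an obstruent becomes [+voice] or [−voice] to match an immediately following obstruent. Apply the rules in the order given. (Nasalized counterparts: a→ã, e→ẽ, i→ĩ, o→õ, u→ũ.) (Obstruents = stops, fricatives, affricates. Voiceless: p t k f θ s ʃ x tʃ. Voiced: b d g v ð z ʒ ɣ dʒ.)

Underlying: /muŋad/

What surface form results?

[mũŋãd]

Rule 1: /u/ after nasal /m/ → [ũ]
Rule 1: /a/ after nasal /ŋ/ → [ã]
After rule 1: mũŋãd
Rule 2: no segment meets the rule's conditions; no change.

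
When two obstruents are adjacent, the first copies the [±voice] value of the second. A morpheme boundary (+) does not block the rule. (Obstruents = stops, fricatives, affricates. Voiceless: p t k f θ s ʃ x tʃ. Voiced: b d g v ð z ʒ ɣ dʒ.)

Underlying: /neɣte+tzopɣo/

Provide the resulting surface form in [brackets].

[nexte+dzobɣo]

/ɣ/ before /t/ (voiceless) → [x]
/t/ before /z/ (voiced) → [d]
/p/ before /ɣ/ (voiced) → [b]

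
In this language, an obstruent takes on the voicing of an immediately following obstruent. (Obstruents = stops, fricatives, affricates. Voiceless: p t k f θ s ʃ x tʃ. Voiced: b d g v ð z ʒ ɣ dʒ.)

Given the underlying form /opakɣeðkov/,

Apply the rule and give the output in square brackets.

[opagɣeθkov]

/k/ before /ɣ/ (voiced) → [g]
/ð/ before /k/ (voiceless) → [θ]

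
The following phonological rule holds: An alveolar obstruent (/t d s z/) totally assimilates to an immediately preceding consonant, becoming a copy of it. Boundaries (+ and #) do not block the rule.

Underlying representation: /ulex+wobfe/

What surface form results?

no segment meets the rule's conditions; no change.

[ulex+wobfe]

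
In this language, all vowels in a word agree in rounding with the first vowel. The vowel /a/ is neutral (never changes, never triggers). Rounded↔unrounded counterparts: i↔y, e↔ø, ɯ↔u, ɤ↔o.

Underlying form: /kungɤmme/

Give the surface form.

/ɤ/ harmonizes with /u/ ([+round]) → [o]
/e/ harmonizes with /u/ ([+round]) → [ø]

[kungommø]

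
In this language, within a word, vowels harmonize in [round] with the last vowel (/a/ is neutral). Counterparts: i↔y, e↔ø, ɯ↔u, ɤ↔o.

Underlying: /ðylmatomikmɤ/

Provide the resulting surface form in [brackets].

/y/ harmonizes with /ɤ/ ([-round]) → [i]
/o/ harmonizes with /ɤ/ ([-round]) → [ɤ]

[ðilmatɤmikmɤ]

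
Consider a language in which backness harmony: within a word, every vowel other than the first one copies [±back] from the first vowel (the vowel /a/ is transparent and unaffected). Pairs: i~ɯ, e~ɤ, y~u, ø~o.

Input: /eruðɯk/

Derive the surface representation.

[eryðik]

/u/ harmonizes with /e/ ([-back]) → [y]
/ɯ/ harmonizes with /e/ ([-back]) → [i]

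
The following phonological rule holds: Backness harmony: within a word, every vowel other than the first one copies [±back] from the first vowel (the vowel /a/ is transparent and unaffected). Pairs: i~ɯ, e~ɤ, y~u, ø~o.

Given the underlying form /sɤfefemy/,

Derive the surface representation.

[sɤfɤfɤmu]

/e/ harmonizes with /ɤ/ ([+back]) → [ɤ]
/e/ harmonizes with /ɤ/ ([+back]) → [ɤ]
/y/ harmonizes with /ɤ/ ([+back]) → [u]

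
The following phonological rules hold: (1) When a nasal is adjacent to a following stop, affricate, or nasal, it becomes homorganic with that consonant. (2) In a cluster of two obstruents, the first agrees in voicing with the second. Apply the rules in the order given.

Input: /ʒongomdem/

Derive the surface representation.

Rule 1: /n/ before /g/ (velar) → [ŋ]
Rule 1: /m/ before /d/ (alveolar) → [n]
After rule 1: ʒoŋgondem
Rule 2: no segment meets the rule's conditions; no change.

[ʒoŋgondem]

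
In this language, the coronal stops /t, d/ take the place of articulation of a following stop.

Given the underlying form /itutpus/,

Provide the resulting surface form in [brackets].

[ituppus]

/t/ before /p/ (labial) → [p]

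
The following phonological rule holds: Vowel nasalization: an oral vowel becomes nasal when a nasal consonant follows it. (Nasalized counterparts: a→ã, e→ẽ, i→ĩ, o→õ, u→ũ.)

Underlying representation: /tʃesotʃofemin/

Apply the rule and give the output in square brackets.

/e/ before nasal /m/ → [ẽ]
/i/ before nasal /n/ → [ĩ]

[tʃesotʃofẽmĩn]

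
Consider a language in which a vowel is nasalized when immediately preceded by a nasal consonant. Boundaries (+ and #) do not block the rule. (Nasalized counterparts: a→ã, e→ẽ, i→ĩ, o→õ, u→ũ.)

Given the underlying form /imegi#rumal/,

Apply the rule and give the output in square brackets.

/e/ after nasal /m/ → [ẽ]
/a/ after nasal /m/ → [ã]

[imẽgi#rumãl]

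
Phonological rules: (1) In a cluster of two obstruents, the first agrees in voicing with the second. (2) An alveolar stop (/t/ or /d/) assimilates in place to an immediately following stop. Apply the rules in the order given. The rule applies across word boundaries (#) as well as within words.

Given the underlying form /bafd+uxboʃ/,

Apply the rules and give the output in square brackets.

Rule 1: /f/ before /d/ (voiced) → [v]
Rule 1: /x/ before /b/ (voiced) → [ɣ]
After rule 1: bavd+uɣboʃ
Rule 2: no segment meets the rule's conditions; no change.

[bavd+uɣboʃ]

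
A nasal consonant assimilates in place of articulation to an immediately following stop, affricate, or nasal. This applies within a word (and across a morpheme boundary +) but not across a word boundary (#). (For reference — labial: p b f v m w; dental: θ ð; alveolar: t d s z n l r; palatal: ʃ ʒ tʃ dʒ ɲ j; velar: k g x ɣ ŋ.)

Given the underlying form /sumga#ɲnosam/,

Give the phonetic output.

[suŋga#nnosam]

/m/ before /g/ (velar) → [ŋ]
/ɲ/ before /n/ (alveolar) → [n]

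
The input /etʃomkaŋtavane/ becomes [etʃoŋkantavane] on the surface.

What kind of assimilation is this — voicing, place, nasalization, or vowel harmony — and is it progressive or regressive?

/m/→[ŋ] /ŋ/→[n].
Each target copies a feature from the following segment, so the direction is regressive.

place assimilation, regressive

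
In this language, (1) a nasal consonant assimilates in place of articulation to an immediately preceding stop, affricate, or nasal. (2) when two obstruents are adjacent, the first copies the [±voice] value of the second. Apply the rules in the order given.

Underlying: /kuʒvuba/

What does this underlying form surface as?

Rule 1: no segment meets the rule's conditions; no change.
After rule 1: kuʒvuba
Rule 2: no segment meets the rule's conditions; no change.

[kuʒvuba]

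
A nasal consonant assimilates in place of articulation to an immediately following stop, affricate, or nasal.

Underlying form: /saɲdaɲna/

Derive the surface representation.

/ɲ/ before /d/ (alveolar) → [n]
/ɲ/ before /n/ (alveolar) → [n]

[sandanna]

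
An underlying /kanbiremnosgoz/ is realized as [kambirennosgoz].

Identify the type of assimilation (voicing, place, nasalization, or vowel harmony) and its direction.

/n/→[m] /m/→[n].
Each target copies a feature from the following segment, so the direction is regressive.

place assimilation, regressive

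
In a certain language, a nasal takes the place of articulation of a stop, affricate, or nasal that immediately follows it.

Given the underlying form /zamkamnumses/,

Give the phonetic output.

/m/ before /k/ (velar) → [ŋ]
/m/ before /n/ (alveolar) → [n]

[zaŋkannumses]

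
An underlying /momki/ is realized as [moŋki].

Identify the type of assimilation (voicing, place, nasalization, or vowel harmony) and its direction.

place assimilation, regressive

/m/→[ŋ].
Each target copies a feature from the following segment, so the direction is regressive.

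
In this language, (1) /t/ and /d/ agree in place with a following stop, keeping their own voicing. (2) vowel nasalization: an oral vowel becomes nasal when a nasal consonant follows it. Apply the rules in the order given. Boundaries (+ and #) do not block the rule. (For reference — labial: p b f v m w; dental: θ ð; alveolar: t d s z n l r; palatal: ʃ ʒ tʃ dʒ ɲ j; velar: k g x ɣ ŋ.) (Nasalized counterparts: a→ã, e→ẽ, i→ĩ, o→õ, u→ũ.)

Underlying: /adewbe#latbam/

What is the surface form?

Rule 1: /t/ before /b/ (labial) → [p]
After rule 1: adewbe#lapbam
Rule 2: /a/ before nasal /m/ → [ã]

[adewbe#lapbãm]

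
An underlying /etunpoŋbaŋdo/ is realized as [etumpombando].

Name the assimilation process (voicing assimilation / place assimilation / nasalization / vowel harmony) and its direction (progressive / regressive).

/n/→[m] /ŋ/→[m] /ŋ/→[n].
Each target copies a feature from the following segment, so the direction is regressive.

place assimilation, regressive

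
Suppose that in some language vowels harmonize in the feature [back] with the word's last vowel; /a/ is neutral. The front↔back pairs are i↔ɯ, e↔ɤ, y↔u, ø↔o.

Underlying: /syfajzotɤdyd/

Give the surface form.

/o/ harmonizes with /y/ ([-back]) → [ø]
/ɤ/ harmonizes with /y/ ([-back]) → [e]

[syfajzøtedyd]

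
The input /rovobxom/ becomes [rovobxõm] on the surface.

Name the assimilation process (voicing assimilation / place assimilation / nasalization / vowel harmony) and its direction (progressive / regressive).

/o/→[õ].
Each target copies a feature from the following segment, so the direction is regressive.

nasalization, regressive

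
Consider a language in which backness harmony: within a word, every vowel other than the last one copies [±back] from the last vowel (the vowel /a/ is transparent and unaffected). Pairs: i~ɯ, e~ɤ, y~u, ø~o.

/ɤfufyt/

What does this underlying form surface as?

[efyfyt]

/ɤ/ harmonizes with /y/ ([-back]) → [e]
/u/ harmonizes with /y/ ([-back]) → [y]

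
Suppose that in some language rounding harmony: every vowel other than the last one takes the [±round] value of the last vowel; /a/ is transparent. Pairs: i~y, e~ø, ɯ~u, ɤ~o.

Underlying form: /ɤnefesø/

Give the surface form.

[onøføsø]

/ɤ/ harmonizes with /ø/ ([+round]) → [o]
/e/ harmonizes with /ø/ ([+round]) → [ø]
/e/ harmonizes with /ø/ ([+round]) → [ø]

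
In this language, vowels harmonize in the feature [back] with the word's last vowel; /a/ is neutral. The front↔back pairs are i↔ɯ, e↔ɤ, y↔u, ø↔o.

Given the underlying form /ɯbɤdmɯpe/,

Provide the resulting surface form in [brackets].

[ibedmipe]

/ɯ/ harmonizes with /e/ ([-back]) → [i]
/ɤ/ harmonizes with /e/ ([-back]) → [e]
/ɯ/ harmonizes with /e/ ([-back]) → [i]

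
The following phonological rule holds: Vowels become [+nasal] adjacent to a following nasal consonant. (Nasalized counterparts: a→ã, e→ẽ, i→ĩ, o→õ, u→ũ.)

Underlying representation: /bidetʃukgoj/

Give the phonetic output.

no segment meets the rule's conditions; no change.

[bidetʃukgoj]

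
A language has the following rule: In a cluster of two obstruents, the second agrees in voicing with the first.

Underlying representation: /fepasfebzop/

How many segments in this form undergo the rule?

No segment meets the rule's conditions.

0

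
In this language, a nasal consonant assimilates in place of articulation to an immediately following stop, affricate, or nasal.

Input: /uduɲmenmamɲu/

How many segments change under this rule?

3

/ɲ/ before /m/ (labial) → [m]
/n/ before /m/ (labial) → [m]
/m/ before /ɲ/ (palatal) → [ɲ]
3 segments change.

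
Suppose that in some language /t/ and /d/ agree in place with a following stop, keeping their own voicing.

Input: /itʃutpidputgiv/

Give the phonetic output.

[itʃuppibpukgiv]

/t/ before /p/ (labial) → [p]
/d/ before /p/ (labial) → [b]
/t/ before /g/ (velar) → [k]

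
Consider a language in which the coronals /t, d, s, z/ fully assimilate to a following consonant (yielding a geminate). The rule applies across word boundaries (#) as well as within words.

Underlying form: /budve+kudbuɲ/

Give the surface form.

/d/ before /v/ → [v] (total assimilation)
/d/ before /b/ → [b] (total assimilation)

[buvve+kubbuɲ]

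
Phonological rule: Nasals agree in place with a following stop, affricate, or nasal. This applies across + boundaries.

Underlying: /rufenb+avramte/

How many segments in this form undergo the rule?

/n/ before /b/ (labial) → [m]
/m/ before /t/ (alveolar) → [n]
2 segments change.

2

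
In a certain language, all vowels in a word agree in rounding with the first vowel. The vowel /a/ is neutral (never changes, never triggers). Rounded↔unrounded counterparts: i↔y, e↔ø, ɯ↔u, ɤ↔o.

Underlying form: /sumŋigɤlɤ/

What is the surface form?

/i/ harmonizes with /u/ ([+round]) → [y]
/ɤ/ harmonizes with /u/ ([+round]) → [o]
/ɤ/ harmonizes with /u/ ([+round]) → [o]

[sumŋygolo]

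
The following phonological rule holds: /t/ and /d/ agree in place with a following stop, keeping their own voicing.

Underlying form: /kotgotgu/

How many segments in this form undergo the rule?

2

/t/ before /g/ (velar) → [k]
/t/ before /g/ (velar) → [k]
2 segments change.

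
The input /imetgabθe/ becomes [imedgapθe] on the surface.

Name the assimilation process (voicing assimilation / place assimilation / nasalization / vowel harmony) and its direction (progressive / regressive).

voicing assimilation, regressive

/t/→[d] /b/→[p].
Each target copies a feature from the following segment, so the direction is regressive.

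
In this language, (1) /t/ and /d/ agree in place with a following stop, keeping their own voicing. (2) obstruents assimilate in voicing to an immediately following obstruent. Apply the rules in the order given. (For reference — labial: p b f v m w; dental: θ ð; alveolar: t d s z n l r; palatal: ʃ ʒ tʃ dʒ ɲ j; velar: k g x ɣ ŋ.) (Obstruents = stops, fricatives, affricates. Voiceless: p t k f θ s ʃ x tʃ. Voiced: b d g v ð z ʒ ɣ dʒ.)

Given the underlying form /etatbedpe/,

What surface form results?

[etabbeppe]

Rule 1: /t/ before /b/ (labial) → [p]
Rule 1: /d/ before /p/ (labial) → [b]
After rule 1: etapbebpe
Rule 2: /p/ before /b/ (voiced) → [b]
Rule 2: /b/ before /p/ (voiceless) → [p]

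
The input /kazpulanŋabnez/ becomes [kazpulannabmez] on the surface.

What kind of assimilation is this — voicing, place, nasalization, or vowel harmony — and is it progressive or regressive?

place assimilation, progressive

/ŋ/→[n] /n/→[m].
Each target copies a feature from the preceding segment, so the direction is progressive.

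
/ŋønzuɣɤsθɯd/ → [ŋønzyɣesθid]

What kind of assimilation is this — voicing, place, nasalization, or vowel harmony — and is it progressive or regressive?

/u/→[y] /ɤ/→[e] /ɯ/→[i].
Vowels agree with the first vowel, so the harmony is progressive.

vowel harmony, progressive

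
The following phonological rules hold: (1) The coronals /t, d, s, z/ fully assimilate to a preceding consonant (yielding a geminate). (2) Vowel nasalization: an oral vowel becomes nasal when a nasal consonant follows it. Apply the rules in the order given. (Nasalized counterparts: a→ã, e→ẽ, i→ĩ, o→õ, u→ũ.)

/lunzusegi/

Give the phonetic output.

Rule 1: /z/ after /n/ → [n] (total assimilation)
After rule 1: lunnusegi
Rule 2: /u/ before nasal /n/ → [ũ]

[lũnnusegi]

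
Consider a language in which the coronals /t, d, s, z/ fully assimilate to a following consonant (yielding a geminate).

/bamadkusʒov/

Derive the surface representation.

[bamakkuʒʒov]

/d/ before /k/ → [k] (total assimilation)
/s/ before /ʒ/ → [ʒ] (total assimilation)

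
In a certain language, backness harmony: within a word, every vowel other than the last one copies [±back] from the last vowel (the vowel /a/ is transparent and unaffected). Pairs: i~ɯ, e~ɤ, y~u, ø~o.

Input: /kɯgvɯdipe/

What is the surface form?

[kigvidipe]

/ɯ/ harmonizes with /e/ ([-back]) → [i]
/ɯ/ harmonizes with /e/ ([-back]) → [i]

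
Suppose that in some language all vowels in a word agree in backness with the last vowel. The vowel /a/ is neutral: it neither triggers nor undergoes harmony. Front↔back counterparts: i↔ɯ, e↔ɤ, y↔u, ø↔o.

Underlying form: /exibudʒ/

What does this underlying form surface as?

/e/ harmonizes with /u/ ([+back]) → [ɤ]
/i/ harmonizes with /u/ ([+back]) → [ɯ]

[ɤxɯbudʒ]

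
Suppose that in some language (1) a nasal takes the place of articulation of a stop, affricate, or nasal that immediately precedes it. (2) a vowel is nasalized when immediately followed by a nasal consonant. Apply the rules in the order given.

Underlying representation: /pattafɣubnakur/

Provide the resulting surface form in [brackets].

[pattafɣubmakur]

Rule 1: /n/ after /b/ (labial) → [m]
After rule 1: pattafɣubmakur
Rule 2: no segment meets the rule's conditions; no change.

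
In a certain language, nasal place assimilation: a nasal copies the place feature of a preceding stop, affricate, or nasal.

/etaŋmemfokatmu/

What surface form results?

/m/ after /ŋ/ (velar) → [ŋ]
/m/ after /t/ (alveolar) → [n]

[etaŋŋemfokatnu]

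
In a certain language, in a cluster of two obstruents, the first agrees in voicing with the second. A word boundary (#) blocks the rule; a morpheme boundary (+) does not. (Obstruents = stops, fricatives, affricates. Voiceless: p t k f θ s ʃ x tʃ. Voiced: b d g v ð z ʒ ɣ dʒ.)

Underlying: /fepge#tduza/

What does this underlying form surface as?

/p/ before /g/ (voiced) → [b]
/t/ before /d/ (voiced) → [d]

[febge#dduza]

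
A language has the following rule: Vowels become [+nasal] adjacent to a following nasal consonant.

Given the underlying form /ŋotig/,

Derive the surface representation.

[ŋotig]

no segment meets the rule's conditions; no change.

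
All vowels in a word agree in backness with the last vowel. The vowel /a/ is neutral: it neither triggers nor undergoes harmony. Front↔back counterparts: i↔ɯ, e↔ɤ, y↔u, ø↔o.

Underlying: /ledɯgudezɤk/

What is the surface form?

[lɤdɯgudɤzɤk]

/e/ harmonizes with /ɤ/ ([+back]) → [ɤ]
/e/ harmonizes with /ɤ/ ([+back]) → [ɤ]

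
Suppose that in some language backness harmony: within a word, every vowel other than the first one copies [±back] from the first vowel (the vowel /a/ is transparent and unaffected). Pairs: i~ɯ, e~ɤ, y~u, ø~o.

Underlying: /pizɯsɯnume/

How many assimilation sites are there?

/ɯ/ harmonizes with /i/ ([-back]) → [i]
/ɯ/ harmonizes with /i/ ([-back]) → [i]
/u/ harmonizes with /i/ ([-back]) → [y]
3 segments change.

3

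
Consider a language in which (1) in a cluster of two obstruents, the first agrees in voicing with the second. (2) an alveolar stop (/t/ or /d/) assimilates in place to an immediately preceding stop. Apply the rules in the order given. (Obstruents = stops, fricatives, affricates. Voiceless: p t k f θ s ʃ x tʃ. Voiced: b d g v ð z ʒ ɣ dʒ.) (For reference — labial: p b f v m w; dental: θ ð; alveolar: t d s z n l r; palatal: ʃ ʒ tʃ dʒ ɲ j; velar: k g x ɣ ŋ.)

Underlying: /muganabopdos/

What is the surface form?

[muganabobbos]

Rule 1: /p/ before /d/ (voiced) → [b]
After rule 1: muganabobdos
Rule 2: /d/ after /b/ (labial) → [b]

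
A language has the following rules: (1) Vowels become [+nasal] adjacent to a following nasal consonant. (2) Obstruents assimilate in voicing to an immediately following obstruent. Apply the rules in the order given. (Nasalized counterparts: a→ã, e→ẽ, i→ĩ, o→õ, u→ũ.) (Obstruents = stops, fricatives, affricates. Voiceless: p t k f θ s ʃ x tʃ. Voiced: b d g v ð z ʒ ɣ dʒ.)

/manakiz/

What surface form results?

[mãnakiz]

Rule 1: /a/ before nasal /n/ → [ã]
After rule 1: mãnakiz
Rule 2: no segment meets the rule's conditions; no change.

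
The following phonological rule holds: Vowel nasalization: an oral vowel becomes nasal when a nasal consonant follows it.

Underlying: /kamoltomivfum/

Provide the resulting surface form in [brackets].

[kãmoltõmivfũm]

/a/ before nasal /m/ → [ã]
/o/ before nasal /m/ → [õ]
/u/ before nasal /m/ → [ũ]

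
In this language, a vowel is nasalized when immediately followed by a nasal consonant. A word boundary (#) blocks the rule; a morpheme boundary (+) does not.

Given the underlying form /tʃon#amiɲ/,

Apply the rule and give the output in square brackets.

/o/ before nasal /n/ → [õ]
/a/ before nasal /m/ → [ã]
/i/ before nasal /ɲ/ → [ĩ]

[tʃõn#ãmĩɲ]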